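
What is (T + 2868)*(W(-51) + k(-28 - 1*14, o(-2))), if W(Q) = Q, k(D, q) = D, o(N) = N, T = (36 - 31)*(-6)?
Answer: -263934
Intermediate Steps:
T = -30 (T = 5*(-6) = -30)
(T + 2868)*(W(-51) + k(-28 - 1*14, o(-2))) = (-30 + 2868)*(-51 + (-28 - 1*14)) = 2838*(-51 + (-28 - 14)) = 2838*(-51 - 42) = 2838*(-93) = -263934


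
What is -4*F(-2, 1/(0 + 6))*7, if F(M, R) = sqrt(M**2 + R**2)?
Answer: -14*sqrt(145)/3 ≈ -56.194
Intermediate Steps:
-4*F(-2, 1/(0 + 6))*7 = -4*sqrt((-2)**2 + (1/(0 + 6))**2)*7 = -4*sqrt(4 + (1/6)**2)*7 = -4*sqrt(4 + 1/36)*7 = -2*sqrt(145)/3*7 = -14*sqrt(145)/3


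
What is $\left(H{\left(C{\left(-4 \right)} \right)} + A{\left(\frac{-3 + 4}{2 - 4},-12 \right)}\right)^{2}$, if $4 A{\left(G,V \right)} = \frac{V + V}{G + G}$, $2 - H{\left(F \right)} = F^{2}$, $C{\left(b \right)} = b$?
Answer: $64$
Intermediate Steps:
$H{\left(F \right)} = 2 - F^{2}$
$A{\left(G,V \right)} = \frac{V}{4 G}$ ($A{\left(G,V \right)} = \frac{\left(V + V\right) \frac{1}{G + G}}{4} = \frac{2 V \frac{1}{2 G}}{4} = \frac{V \frac{1}{G}}{4} = \frac{V}{4 G}$)
$\left(H{\left(C{\left(-4 \right)} \right)} + A{\left(\frac{-3 + 4}{2 - 4},-12 \right)}\right)^{2} = \left(\left(2 - \left(-4\right)^{2}\right) + \frac{1}{4} \left(-12\right) \frac{1}{\left(-3 + 4\right) \frac{1}{2 - 4}}\right)^{2} = \left(\left(2 - 16\right) + \frac{1}{4} \left(-12\right) \frac{1}{1 \frac{1}{-2}}\right)^{2} = \left(\left(2 - 16\right) + \frac{1}{4} \left(-12\right) \frac{1}{1 \left(- \frac{1}{2}\right)}\right)^{2} = \left(-14 + \frac{1}{4} \left(-12\right) \frac{1}{- \frac{1}{2}}\right)^{2} = \left(-14 + \frac{1}{4} \left(-12\right) \left(-2\right)\right)^{2} = \left(-14 + 6\right)^{2} = \left(-8\right)^{2} = 64$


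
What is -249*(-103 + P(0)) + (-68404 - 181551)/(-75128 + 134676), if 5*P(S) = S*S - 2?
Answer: 7664542909/297740 ≈ 25742.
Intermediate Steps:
P(S) = -⅖ + S²/5 (P(S) = (S*S - 2)/5 = (S² - 2)/5 = (-2 + S²)/5 = -⅖ + S²/5)
-249*(-103 + P(0)) + (-68404 - 181551)/(-75128 + 134676) = -249*(-103 + (-⅖ + (⅕)*0²)) + (-68404 - 181551)/(-75128 + 134676) = -249*(-103 + (-⅖ + (⅕)*0)) - 249955/59548 = -249*(-103 + (-⅖ + 0)) - 249955*1/59548 = -249*(-103 - ⅖) - 249955/59548 = -249*(-517/5) - 249955/59548 = 128733/5 - 249955/59548 = 7664542909/297740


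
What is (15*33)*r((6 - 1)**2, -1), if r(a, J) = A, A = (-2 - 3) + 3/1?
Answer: -990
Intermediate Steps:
A = -2 (A = -5 + 3*1 = -5 + 3 = -2)
r(a, J) = -2
(15*33)*r((6 - 1)**2, -1) = (15*33)*(-2) = 495*(-2) = -990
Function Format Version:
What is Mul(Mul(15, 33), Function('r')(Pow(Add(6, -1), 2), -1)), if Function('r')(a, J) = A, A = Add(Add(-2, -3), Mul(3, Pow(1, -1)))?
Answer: -990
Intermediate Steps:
A = -2 (A = Add(-5, Mul(3, 1)) = Add(-5, 3) = -2)
Function('r')(a, J) = -2
Mul(Mul(15, 33), Function('r')(Pow(Add(6, -1), 2), -1)) = Mul(Mul(15, 33), -2) = Mul(495, -2) = -990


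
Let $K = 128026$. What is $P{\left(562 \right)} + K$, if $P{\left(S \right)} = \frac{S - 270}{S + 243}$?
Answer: $\frac{103061222}{805} \approx 1.2803 \cdot 10^{5}$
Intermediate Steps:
$P{\left(S \right)} = \frac{-270 + S}{243 + S}$
$P{\left(562 \right)} + K = \frac{-270 + 562}{243 + 562} + 128026 = \frac{1}{805} \cdot 292 + 128026 = \frac{292}{805} + 128026 = \frac{103061222}{805}$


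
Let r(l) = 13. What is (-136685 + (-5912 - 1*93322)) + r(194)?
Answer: -235906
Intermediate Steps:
(-136685 + (-5912 - 1*93322)) + r(194) = (-136685 + (-5912 - 1*93322)) + 13 = (-136685 + (-5912 - 93322)) + 13 = (-136685 - 99234) + 13 = -235919 + 13 = -235906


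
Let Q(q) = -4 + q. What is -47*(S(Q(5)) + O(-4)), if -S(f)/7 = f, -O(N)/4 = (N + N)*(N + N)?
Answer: 12361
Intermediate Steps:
O(N) = -16*N**2 (O(N) = -4*(N + N)*(N + N) = -4*2*N*2*N = -16*N**2)
S(f) = -7*f
-47*(S(Q(5)) + O(-4)) = -47*(-7*(-4 + 5) - 16*(-4)**2) = -47*(-7*1 - 16*16) = -47*(-7 - 256) = -47*(-263) = 12361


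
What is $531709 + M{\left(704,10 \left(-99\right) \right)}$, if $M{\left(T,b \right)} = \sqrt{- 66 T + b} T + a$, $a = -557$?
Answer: $531152 + 704 i \sqrt{47454} \approx 5.3115 \cdot 10^{5} + 1.5336 \cdot 10^{5} i$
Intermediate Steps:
$M{\left(T,b \right)} = -557 + T \sqrt{b - 66 T}$ ($M{\left(T,b \right)} = \sqrt{- 66 T + b} T - 557 = \sqrt{b - 66 T} T - 557 = T \sqrt{b - 66 T} - 557 = -557 + T \sqrt{b - 66 T}$)
$531709 + M{\left(704,10 \left(-99\right) \right)} = 531709 - \left(557 - 704 \sqrt{10 \left(-99\right) - 46464}\right) = 531709 - \left(557 - 704 \sqrt{-990 - 46464}\right) = 531709 - \left(557 - 704 \sqrt{-47454}\right) = 531709 - \left(557 - 704 i \sqrt{47454}\right) = 531152 + 704 i \sqrt{47454}$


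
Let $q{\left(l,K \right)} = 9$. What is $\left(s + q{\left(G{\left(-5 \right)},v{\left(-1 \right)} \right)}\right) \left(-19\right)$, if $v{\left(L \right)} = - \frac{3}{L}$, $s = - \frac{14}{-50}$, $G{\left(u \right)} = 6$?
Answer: $- \frac{4408}{25} \approx -176.32$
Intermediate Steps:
$s = \frac{7}{25}$ ($s = \left(-14\right) \left(- \frac{1}{50}\right) = \frac{7}{25} \approx 0.28$)
$\left(s + q{\left(G{\left(-5 \right)},v{\left(-1 \right)} \right)}\right) \left(-19\right) = \left(\frac{7}{25} + 9\right) \left(-19\right) = \frac{232}{25} \left(-19\right) = - \frac{4408}{25}$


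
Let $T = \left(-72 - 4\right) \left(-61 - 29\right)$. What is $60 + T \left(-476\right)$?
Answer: $-3255780$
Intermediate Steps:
$T = 6840$ ($T = \left(-76\right) \left(-90\right) = 6840$)
$60 + T \left(-476\right) = 60 + 6840 \left(-476\right) = 60 - 3255840 = -3255780$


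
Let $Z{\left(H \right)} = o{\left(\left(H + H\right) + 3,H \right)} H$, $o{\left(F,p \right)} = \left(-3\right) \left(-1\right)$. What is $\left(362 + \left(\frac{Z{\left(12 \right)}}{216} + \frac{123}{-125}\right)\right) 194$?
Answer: $\frac{26276039}{375} \approx 70069.0$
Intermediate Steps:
$o{\left(F,p \right)} = 3$
$Z{\left(H \right)} = 3 H$
$\left(362 + \left(\frac{Z{\left(12 \right)}}{216} + \frac{123}{-125}\right)\right) 194 = \left(362 + \left(\frac{3 \cdot 12}{216} + \frac{123}{-125}\right)\right) 194 = \left(362 + \left(36 \cdot \frac{1}{216} + 123 \left(- \frac{1}{125}\right)\right)\right) 194 = \left(362 + \left(\frac{1}{6} - \frac{123}{125}\right)\right) 194 = \left(362 - \frac{613}{750}\right) 194 = \frac{270887}{750} \cdot 194 = \frac{26276039}{375}$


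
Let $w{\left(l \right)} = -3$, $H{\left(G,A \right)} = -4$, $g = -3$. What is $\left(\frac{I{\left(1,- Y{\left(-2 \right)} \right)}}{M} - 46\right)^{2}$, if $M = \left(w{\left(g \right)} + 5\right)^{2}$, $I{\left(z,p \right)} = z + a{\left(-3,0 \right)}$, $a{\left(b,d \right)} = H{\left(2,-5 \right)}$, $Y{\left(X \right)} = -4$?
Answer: $\frac{34969}{16} \approx 2185.6$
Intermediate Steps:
$a{\left(b,d \right)} = -4$
$I{\left(z,p \right)} = -4 + z$ ($I{\left(z,p \right)} = z - 4 = -4 + z$)
$M = 4$ ($M = \left(-3 + 5\right)^{2} = 2^{2} = 4$)
$\left(\frac{I{\left(1,- Y{\left(-2 \right)} \right)}}{M} - 46\right)^{2} = \left(\frac{-4 + 1}{4} - 46\right)^{2} = \left(\left(-3\right) \frac{1}{4} - 46\right)^{2} = \left(- \frac{3}{4} - 46\right)^{2} = \left(- \frac{187}{4}\right)^{2} = \frac{34969}{16}$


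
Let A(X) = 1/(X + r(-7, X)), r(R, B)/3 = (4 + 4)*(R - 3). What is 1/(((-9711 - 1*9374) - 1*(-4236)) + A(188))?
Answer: -52/772149 ≈ -6.7345e-5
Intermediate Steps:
r(R, B) = -72 + 24*R (r(R, B) = 3*((4 + 4)*(R - 3)) = 3*(8*(-3 + R)) = 3*(-24 + 8*R) = -72 + 24*R)
A(X) = 1/(-240 + X) (A(X) = 1/(X + (-72 + 24*(-7))) = 1/(X + (-72 - 168)) = 1/(X - 240) = 1/(-240 + X))
1/(((-9711 - 1*9374) - 1*(-4236)) + A(188)) = 1/(((-9711 - 1*9374) - 1*(-4236)) + 1/(-240 + 188)) = 1/(((-9711 - 9374) + 4236) + 1/(-52)) = 1/((-19085 + 4236) - 1/52) = 1/(-14849 - 1/52) = 1/(-772149/52) = -52/772149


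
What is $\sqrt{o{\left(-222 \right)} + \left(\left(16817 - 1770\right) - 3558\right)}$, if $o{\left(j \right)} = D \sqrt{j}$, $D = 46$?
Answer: $\sqrt{11489 + 46 i \sqrt{222}} \approx 107.23 + 3.1957 i$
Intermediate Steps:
$o{\left(j \right)} = 46 \sqrt{j}$
$\sqrt{o{\left(-222 \right)} + \left(\left(16817 - 1770\right) - 3558\right)} = \sqrt{46 \sqrt{-222} + \left(\left(16817 - 1770\right) - 3558\right)} = \sqrt{46 i \sqrt{222} + \left(15047 - 3558\right)} = \sqrt{46 i \sqrt{222} + 11489} = \sqrt{11489 + 46 i \sqrt{222}}$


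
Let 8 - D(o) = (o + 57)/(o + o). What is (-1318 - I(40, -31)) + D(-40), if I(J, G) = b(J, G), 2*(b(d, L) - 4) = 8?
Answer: -105423/80 ≈ -1317.8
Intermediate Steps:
b(d, L) = 8 (b(d, L) = 4 + (½)*8 = 4 + 4 = 8)
I(J, G) = 8
D(o) = 8 - (57 + o)/(2*o) (D(o) = 8 - (o + 57)/(o + o) = 8 - (57 + o)/(2*o))
(-1318 - I(40, -31)) + D(-40) = (-1318 - 1*8) + (3/2)*(-19 + 5*(-40))/(-40) = (-1318 - 8) + (3/2)*(-1/40)*(-19 - 200) = -1326 + (3/2)*(-1/40)*(-219) = -1326 + 657/80 = -105423/80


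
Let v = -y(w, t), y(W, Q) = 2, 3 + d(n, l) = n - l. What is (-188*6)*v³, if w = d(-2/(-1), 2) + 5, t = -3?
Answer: 9024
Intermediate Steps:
d(n, l) = -3 + n - l (d(n, l) = -3 + (n - l) = -3 + n - l)
w = 2 (w = (-3 - 2/(-1) - 1*2) + 5 = (-3 - 2*(-1) - 2) + 5 = (-3 + 2 - 2) + 5 = -3 + 5 = 2)
v = -2 (v = -1*2 = -2)
(-188*6)*v³ = -188*6*(-2)³ = -1128*(-8) = 9024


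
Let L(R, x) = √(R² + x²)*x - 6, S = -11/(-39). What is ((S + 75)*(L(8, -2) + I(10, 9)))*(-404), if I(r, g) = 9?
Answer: -1186144/13 + 4744576*√17/39 ≈ 4.1036e+5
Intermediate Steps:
S = 11/39 (S = -11*(-1/39) = 11/39 ≈ 0.28205)
L(R, x) = -6 + x*√(R² + x²) (L(R, x) = x*√(R² + x²) - 6 = -6 + x*√(R² + x²))
((S + 75)*(L(8, -2) + I(10, 9)))*(-404) = ((11/39 + 75)*((-6 - 2*√(8² + (-2)²)) + 9))*(-404) = (2936*((-6 - 2*√(64 + 4)) + 9)/39)*(-404) = (2936*((-6 - 4*√17) + 9)/39)*(-404) = (2936*(3 - 4*√17)/39)*(-404) = (2936/13 - 11744*√17/39)*(-404) = -1186144/13 + 4744576*√17/39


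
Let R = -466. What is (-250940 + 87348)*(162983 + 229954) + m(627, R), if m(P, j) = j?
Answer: -64281350170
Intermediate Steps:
(-250940 + 87348)*(162983 + 229954) + m(627, R) = (-250940 + 87348)*(162983 + 229954) - 466 = -163592*392937 - 466 = -64281349704 - 466 = -64281350170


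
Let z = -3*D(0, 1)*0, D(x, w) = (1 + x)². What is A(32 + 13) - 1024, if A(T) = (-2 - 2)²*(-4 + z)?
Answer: -1088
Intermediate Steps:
z = 0 (z = -3*(1 + 0)²*0 = -3*1²*0 = -3*1*0 = -3*0 = 0)
A(T) = -64 (A(T) = (-2 - 2)²*(-4 + 0) = (-4)²*(-4) = 16*(-4) = -64)
A(32 + 13) - 1024 = -64 - 1024 = -1088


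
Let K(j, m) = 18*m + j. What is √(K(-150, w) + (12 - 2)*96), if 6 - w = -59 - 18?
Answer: 48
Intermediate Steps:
w = 83 (w = 6 - (-59 - 18) = 6 - 1*(-77) = 6 + 77 = 83)
K(j, m) = j + 18*m
√(K(-150, w) + (12 - 2)*96) = √((-150 + 18*83) + (12 - 2)*96) = √((-150 + 1494) + 10*96) = √(1344 + 960) = √2304 = 48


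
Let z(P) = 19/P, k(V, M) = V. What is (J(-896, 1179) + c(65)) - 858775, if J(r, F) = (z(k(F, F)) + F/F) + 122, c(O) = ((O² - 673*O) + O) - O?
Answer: -1058944769/1179 ≈ -8.9817e+5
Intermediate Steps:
c(O) = O² - 673*O (c(O) = (O² - 672*O) - O = O² - 673*O)
J(r, F) = 123 + 19/F (J(r, F) = (19/F + F/F) + 122 = (19/F + 1) + 122 = (1 + 19/F) + 122 = 123 + 19/F)
(J(-896, 1179) + c(65)) - 858775 = ((123 + 19/1179) + 65*(-673 + 65)) - 858775 = ((123 + 19*(1/1179)) + 65*(-608)) - 858775 = ((123 + 19/1179) - 39520) - 858775 = (145036/1179 - 39520) - 858775 = -46449044/1179 - 858775 = -1058944769/1179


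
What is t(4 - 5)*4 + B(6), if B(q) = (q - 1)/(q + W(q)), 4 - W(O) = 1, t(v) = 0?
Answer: 5/9 ≈ 0.55556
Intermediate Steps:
W(O) = 3 (W(O) = 4 - 1*1 = 4 - 1 = 3)
B(q) = (-1 + q)/(3 + q) (B(q) = (q - 1)/(q + 3) = (-1 + q)/(3 + q))
t(4 - 5)*4 + B(6) = 0*4 + (-1 + 6)/(3 + 6) = 0 + 5/9 = 5/9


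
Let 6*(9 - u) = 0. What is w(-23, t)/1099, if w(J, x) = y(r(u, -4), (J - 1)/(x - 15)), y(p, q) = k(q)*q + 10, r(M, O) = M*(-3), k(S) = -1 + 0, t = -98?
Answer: 158/17741 ≈ 0.0089059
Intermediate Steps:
u = 9 (u = 9 - ⅙*0 = 9 + 0 = 9)
k(S) = -1
r(M, O) = -3*M
y(p, q) = 10 - q (y(p, q) = -q + 10 = 10 - q)
w(J, x) = 10 - (-1 + J)/(-15 + x) (w(J, x) = 10 - (J - 1)/(x - 15) = 10 - (-1 + J)/(-15 + x))
w(-23, t)/1099 = ((-149 - 1*(-23) + 10*(-98))/(-15 - 98))/1099 = ((-149 + 23 - 980)/(-113))*(1/1099) = -1/113*(-1106)*(1/1099) = (1106/113)*(1/1099) = 158/17741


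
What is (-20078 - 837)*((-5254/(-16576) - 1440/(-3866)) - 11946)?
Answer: 108177063056735/432992 ≈ 2.4984e+8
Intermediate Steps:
(-20078 - 837)*((-5254/(-16576) - 1440/(-3866)) - 11946) = -20915*((-5254*(-1/16576) - 1440*(-1/3866)) - 11946) = -20915*((71/224 + 720/1933) - 11946) = -20915*(298523/432992 - 11946) = -20915*(-5172223909/432992) = 108177063056735/432992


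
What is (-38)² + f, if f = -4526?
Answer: -3082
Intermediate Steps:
(-38)² + f = (-38)² - 4526 = 1444 - 4526 = -3082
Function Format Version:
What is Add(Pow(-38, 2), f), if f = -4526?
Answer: -3082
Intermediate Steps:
Add(Pow(-38, 2), f) = Add(Pow(-38, 2), -4526) = Add(1444, -4526) = -3082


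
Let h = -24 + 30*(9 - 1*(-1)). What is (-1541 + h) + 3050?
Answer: 1785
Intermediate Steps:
h = 276 (h = -24 + 30*(9 + 1) = -24 + 30*10 = -24 + 300 = 276)
(-1541 + h) + 3050 = (-1541 + 276) + 3050 = -1265 + 3050 = 1785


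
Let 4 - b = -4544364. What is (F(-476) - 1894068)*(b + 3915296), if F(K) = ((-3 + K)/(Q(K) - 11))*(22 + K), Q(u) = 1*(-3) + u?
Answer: -3926598668567952/245 ≈ -1.6027e+13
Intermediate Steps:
b = 4544368 (b = 4 - 1*(-4544364) = 4 + 4544364 = 4544368)
Q(u) = -3 + u
F(K) = (-3 + K)*(22 + K)/(-14 + K) (F(K) = ((-3 + K)/((-3 + K) - 11))*(22 + K) = ((-3 + K)/(-14 + K))*(22 + K) = (-3 + K)*(22 + K)/(-14 + K))
(F(-476) - 1894068)*(b + 3915296) = ((-66 + (-476)² + 19*(-476))/(-14 - 476) - 1894068)*(4544368 + 3915296) = ((-66 + 226576 - 9044)/(-490) - 1894068)*8459664 = (-1/490*217466 - 1894068)*8459664 = (-108733/245 - 1894068)*8459664 = -464155393/245*8459664 = -3926598668567952/245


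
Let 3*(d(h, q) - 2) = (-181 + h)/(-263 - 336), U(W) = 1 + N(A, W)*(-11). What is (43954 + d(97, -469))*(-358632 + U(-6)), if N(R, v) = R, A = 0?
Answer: -9442636599032/599 ≈ -1.5764e+10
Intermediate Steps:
U(W) = 1 (U(W) = 1 + 0*(-11) = 1 + 0 = 1)
d(h, q) = 3775/1797 - h/1797 (d(h, q) = 2 + ((-181 + h)/(-263 - 336))/3 = 2 + ((-181 + h)/(-599))/3 = 2 + ((-181 + h)*(-1/599))/3 = 2 + (181/599 - h/599)/3 = 2 + (181/1797 - h/1797) = 3775/1797 - h/1797)
(43954 + d(97, -469))*(-358632 + U(-6)) = (43954 + (3775/1797 - 1/1797*97))*(-358632 + 1) = (43954 + (3775/1797 - 97/1797))*(-358631) = (43954 + 1226/599)*(-358631) = (26329672/599)*(-358631) = -9442636599032/599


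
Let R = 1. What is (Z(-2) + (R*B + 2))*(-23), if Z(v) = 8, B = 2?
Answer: -276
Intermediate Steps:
(Z(-2) + (R*B + 2))*(-23) = (8 + (1*2 + 2))*(-23) = (8 + (2 + 2))*(-23) = (8 + 4)*(-23) = 12*(-23) = -276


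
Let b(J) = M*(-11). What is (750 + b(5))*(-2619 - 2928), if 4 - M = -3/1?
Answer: -3733131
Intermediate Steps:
M = 7 (M = 4 - (-3)/1 = 4 - (-3) = 4 - 1*(-3) = 4 + 3 = 7)
b(J) = -77 (b(J) = 7*(-11) = -77)
(750 + b(5))*(-2619 - 2928) = (750 - 77)*(-2619 - 2928) = 673*(-5547) = -3733131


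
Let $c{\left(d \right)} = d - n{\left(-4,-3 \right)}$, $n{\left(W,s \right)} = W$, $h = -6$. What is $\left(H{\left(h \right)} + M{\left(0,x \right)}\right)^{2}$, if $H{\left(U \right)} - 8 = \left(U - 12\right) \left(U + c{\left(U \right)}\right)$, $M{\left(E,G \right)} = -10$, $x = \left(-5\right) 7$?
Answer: $20164$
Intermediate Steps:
$x = -35$
$c{\left(d \right)} = 4 + d$ ($c{\left(d \right)} = d - -4 = d + 4 = 4 + d$)
$H{\left(U \right)} = 8 + \left(-12 + U\right) \left(4 + 2 U\right)$ ($H{\left(U \right)} = 8 + \left(U - 12\right) \left(U + \left(4 + U\right)\right) = 8 + \left(-12 + U\right) \left(4 + 2 U\right)$)
$\left(H{\left(h \right)} + M{\left(0,x \right)}\right)^{2} = \left(\left(-40 - -120 + 2 \left(-6\right)^{2}\right) - 10\right)^{2} = \left(\left(-40 + 120 + 2 \cdot 36\right) - 10\right)^{2} = \left(\left(-40 + 120 + 72\right) - 10\right)^{2} = \left(152 - 10\right)^{2} = 142^{2} = 20164$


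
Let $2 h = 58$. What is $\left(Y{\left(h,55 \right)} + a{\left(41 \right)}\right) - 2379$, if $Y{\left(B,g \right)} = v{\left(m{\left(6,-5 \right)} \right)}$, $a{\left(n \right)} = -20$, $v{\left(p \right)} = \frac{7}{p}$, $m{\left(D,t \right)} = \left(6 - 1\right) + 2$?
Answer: $-2398$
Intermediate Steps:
$m{\left(D,t \right)} = 7$ ($m{\left(D,t \right)} = 5 + 2 = 7$)
$h = 29$ ($h = \frac{1}{2} \cdot 58 = 29$)
$Y{\left(B,g \right)} = 1$ ($Y{\left(B,g \right)} = \frac{7}{7} = 7 \cdot \frac{1}{7} = 1$)
$\left(Y{\left(h,55 \right)} + a{\left(41 \right)}\right) - 2379 = \left(1 - 20\right) - 2379 = -19 - 2379 = -2398$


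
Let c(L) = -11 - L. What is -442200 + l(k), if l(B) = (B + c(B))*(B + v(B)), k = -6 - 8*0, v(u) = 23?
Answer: -442387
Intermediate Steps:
k = -6 (k = -6 + 0 = -6)
l(B) = -253 - 11*B (l(B) = (B + (-11 - B))*(B + 23) = -11*(23 + B) = -253 - 11*B)
-442200 + l(k) = -442200 + (-253 - 11*(-6)) = -442200 + (-253 + 66) = -442200 - 187 = -442387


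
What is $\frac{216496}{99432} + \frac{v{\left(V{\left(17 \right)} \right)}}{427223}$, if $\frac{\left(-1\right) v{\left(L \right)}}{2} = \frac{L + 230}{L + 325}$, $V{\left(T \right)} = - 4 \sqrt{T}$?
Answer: $\frac{1218037787971454}{559419654032451} + \frac{760 \sqrt{17}}{45009224719} \approx 2.1773$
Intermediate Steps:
$v{\left(L \right)} = - \frac{2 \left(230 + L\right)}{325 + L}$ ($v{\left(L \right)} = - 2 \frac{L + 230}{L + 325} = - 2 \frac{230 + L}{325 + L} = - \frac{2 \left(230 + L\right)}{325 + L}$)
$\frac{216496}{99432} + \frac{v{\left(V{\left(17 \right)} \right)}}{427223} = \frac{216496}{99432} + \frac{2 \frac{1}{325 - 4 \sqrt{17}} \left(-230 - - 4 \sqrt{17}\right)}{427223} = 216496 \cdot \frac{1}{99432} + \frac{2 \left(-230 + 4 \sqrt{17}\right)}{325 - 4 \sqrt{17}} \cdot \frac{1}{427223} = \frac{27062}{12429} + \frac{2 \left(-230 + 4 \sqrt{17}\right)}{427223 \left(325 - 4 \sqrt{17}\right)}$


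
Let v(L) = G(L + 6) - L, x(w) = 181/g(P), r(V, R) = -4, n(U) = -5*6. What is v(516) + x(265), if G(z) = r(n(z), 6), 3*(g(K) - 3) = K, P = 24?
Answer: -5539/11 ≈ -503.55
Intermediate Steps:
g(K) = 3 + K/3
n(U) = -30
G(z) = -4
x(w) = 181/11 (x(w) = 181/(3 + (⅓)*24) = 181/(3 + 8) = 181/11)
v(L) = -4 - L
v(516) + x(265) = (-4 - 1*516) + 181/11 = (-4 - 516) + 181/11 = -520 + 181/11 = -5539/11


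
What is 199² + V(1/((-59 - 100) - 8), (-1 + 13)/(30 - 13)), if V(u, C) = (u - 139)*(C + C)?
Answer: 111870103/2839 ≈ 39405.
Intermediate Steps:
V(u, C) = 2*C*(-139 + u) (V(u, C) = (-139 + u)*(2*C) = 2*C*(-139 + u))
199² + V(1/((-59 - 100) - 8), (-1 + 13)/(30 - 13)) = 199² + 2*((-1 + 13)/(30 - 13))*(-139 + 1/((-59 - 100) - 8)) = 39601 + 2*(12/17)*(-139 + 1/(-159 - 8)) = 39601 + 2*(12*(1/17))*(-139 + 1/(-167)) = 39601 + 2*(12/17)*(-139 - 1/167) = 39601 + 2*(12/17)*(-23214/167) = 39601 - 557136/2839 = 111870103/2839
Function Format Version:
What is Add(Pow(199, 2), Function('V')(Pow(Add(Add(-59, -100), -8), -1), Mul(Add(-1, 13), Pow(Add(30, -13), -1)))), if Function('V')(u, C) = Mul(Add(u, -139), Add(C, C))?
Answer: Rational(111870103, 2839) ≈ 39405.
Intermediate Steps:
Function('V')(u, C) = Mul(2, C, Add(-139, u)) (Function('V')(u, C) = Mul(Add(-139, u), Mul(2, C)) = Mul(2, C, Add(-139, u)))
Add(Pow(199, 2), Function('V')(Pow(Add(Add(-59, -100), -8), -1), Mul(Add(-1, 13), Pow(Add(30, -13), -1)))) = Add(Pow(199, 2), Mul(2, Mul(Add(-1, 13), Pow(Add(30, -13), -1)), Add(-139, Pow(Add(Add(-59, -100), -8), -1)))) = Add(39601, Mul(2, Mul(12, Pow(17, -1)), Add(-139, Pow(Add(-159, -8), -1)))) = Add(39601, Mul(2, Mul(12, Rational(1, 17)), Add(-139, Pow(-167, -1)))) = Add(39601, Mul(2, Rational(12, 17), Add(-139, Rational(-1, 167)))) = Add(39601, Mul(2, Rational(12, 17), Rational(-23214, 167))) = Add(39601, Rational(-557136, 2839)) = Rational(111870103, 2839)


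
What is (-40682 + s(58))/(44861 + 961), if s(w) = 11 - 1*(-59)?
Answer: -20306/22911 ≈ -0.88630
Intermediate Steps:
s(w) = 70 (s(w) = 11 + 59 = 70)
(-40682 + s(58))/(44861 + 961) = (-40682 + 70)/(44861 + 961) = -40612/45822 = -40612*1/45822 = -20306/22911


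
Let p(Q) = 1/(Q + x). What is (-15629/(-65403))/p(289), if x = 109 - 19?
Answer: 5923391/65403 ≈ 90.568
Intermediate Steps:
x = 90
p(Q) = 1/(90 + Q) (p(Q) = 1/(Q + 90) = 1/(90 + Q))
(-15629/(-65403))/p(289) = (-15629/(-65403))/(1/(90 + 289)) = (-15629*(-1/65403))/(1/379) = 15629/(65403*(1/379)) = (15629/65403)*379 = 5923391/65403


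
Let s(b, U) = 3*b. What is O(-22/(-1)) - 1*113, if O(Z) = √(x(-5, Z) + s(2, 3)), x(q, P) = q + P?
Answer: -113 + √23 ≈ -108.20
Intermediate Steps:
x(q, P) = P + q
O(Z) = √(1 + Z) (O(Z) = √((Z - 5) + 3*2) = √((-5 + Z) + 6) = √(1 + Z))
O(-22/(-1)) - 1*113 = √(1 - 22/(-1)) - 1*113 = √(1 - 22*(-1)) - 113 = √(1 + 22) - 113 = √23 - 113 = -113 + √23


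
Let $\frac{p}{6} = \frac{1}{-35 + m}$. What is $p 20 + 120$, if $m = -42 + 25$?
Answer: $\frac{1530}{13} \approx 117.69$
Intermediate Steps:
$m = -17$
$p = - \frac{3}{26}$ ($p = \frac{6}{-35 - 17} = \frac{6}{-52} = 6 \left(- \frac{1}{52}\right) = - \frac{3}{26} \approx -0.11538$)
$p 20 + 120 = \left(- \frac{3}{26}\right) 20 + 120 = - \frac{30}{13} + 120 = \frac{1530}{13}$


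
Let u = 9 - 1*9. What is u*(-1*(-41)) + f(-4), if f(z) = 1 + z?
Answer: -3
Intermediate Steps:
u = 0 (u = 9 - 9 = 0)
u*(-1*(-41)) + f(-4) = 0*(-1*(-41)) + (1 - 4) = 0*41 - 3 = 0 - 3 = -3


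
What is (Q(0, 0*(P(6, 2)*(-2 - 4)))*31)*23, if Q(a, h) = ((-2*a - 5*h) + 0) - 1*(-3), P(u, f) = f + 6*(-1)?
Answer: 2139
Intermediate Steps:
P(u, f) = -6 + f (P(u, f) = f - 6 = -6 + f)
Q(a, h) = 3 - 5*h - 2*a (Q(a, h) = ((-5*h - 2*a) + 0) + 3 = (-5*h - 2*a) + 3 = 3 - 5*h - 2*a)
(Q(0, 0*(P(6, 2)*(-2 - 4)))*31)*23 = ((3 - 0*(-6 + 2)*(-2 - 4) - 2*0)*31)*23 = ((3 - 0*(-4*(-6)) + 0)*31)*23 = ((3 - 0*24 + 0)*31)*23 = ((3 - 5*0 + 0)*31)*23 = ((3 + 0 + 0)*31)*23 = (3*31)*23 = 93*23 = 2139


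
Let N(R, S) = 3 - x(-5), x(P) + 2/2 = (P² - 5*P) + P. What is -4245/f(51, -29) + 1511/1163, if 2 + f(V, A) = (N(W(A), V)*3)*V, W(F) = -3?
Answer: 2883692/1459565 ≈ 1.9757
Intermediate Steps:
x(P) = -1 + P² - 4*P (x(P) = -1 + ((P² - 5*P) + P) = -1 + (P² - 4*P) = -1 + P² - 4*P)
N(R, S) = -41 (N(R, S) = 3 - (-1 + (-5)² - 4*(-5)) = 3 - (-1 + 25 + 20) = 3 - 1*44 = 3 - 44 = -41)
f(V, A) = -2 - 123*V (f(V, A) = -2 + (-41*3)*V = -2 - 123*V)
-4245/f(51, -29) + 1511/1163 = -4245/(-2 - 123*51) + 1511/1163 = -4245/(-2 - 6273) + 1511*(1/1163) = -4245/(-6275) + 1511/1163 = -4245*(-1/6275) + 1511/1163 = 849/1255 + 1511/1163 = 2883692/1459565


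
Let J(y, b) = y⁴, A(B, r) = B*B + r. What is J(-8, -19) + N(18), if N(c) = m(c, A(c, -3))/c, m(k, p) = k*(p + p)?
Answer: 4738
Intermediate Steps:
A(B, r) = r + B² (A(B, r) = B² + r = r + B²)
m(k, p) = 2*k*p (m(k, p) = k*(2*p) = 2*k*p)
N(c) = -6 + 2*c² (N(c) = (2*c*(-3 + c²))/c = -6 + 2*c²)
J(-8, -19) + N(18) = (-8)⁴ + (-6 + 2*18²) = 4096 + (-6 + 2*324) = 4096 + (-6 + 648) = 4096 + 642 = 4738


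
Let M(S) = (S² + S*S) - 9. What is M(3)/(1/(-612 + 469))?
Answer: -1287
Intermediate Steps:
M(S) = -9 + 2*S² (M(S) = (S² + S²) - 9 = 2*S² - 9 = -9 + 2*S²)
M(3)/(1/(-612 + 469)) = (-9 + 2*3²)/(1/(-612 + 469)) = (-9 + 2*9)/(1/(-143)) = (-9 + 18)/(-1/143) = 9*(-143) = -1287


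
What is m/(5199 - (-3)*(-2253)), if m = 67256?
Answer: -8407/195 ≈ -43.113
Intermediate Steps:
m/(5199 - (-3)*(-2253)) = 67256/(5199 - (-3)*(-2253)) = 67256/(5199 - 1*6759) = 67256/(5199 - 6759) = 67256/(-1560) = 67256*(-1/1560) = -8407/195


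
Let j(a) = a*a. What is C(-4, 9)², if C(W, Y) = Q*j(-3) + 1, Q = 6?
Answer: 3025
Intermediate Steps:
j(a) = a²
C(W, Y) = 55 (C(W, Y) = 6*(-3)² + 1 = 6*9 + 1 = 54 + 1 = 55)
C(-4, 9)² = 55² = 3025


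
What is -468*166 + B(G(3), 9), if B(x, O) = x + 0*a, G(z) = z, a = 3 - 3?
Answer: -77685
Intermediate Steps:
a = 0
B(x, O) = x (B(x, O) = x + 0*0 = x + 0 = x)
-468*166 + B(G(3), 9) = -468*166 + 3 = -77688 + 3 = -77685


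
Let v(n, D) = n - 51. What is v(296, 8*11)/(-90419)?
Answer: -35/12917 ≈ -0.0027096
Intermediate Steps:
v(n, D) = -51 + n
v(296, 8*11)/(-90419) = (-51 + 296)/(-90419) = 245*(-1/90419) = -35/12917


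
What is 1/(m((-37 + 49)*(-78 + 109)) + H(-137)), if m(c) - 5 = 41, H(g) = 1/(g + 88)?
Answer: 49/2253 ≈ 0.021749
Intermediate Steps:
H(g) = 1/(88 + g)
m(c) = 46 (m(c) = 5 + 41 = 46)
1/(m((-37 + 49)*(-78 + 109)) + H(-137)) = 1/(46 + 1/(88 - 137)) = 1/(46 + 1/(-49)) = 1/(46 - 1/49) = 1/(2253/49) = 49/2253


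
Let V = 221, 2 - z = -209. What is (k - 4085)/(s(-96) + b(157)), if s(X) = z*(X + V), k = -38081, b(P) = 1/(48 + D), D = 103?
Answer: -3183533/1991313 ≈ -1.5987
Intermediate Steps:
z = 211 (z = 2 - 1*(-209) = 2 + 209 = 211)
b(P) = 1/151 (b(P) = 1/(48 + 103) = 1/151)
s(X) = 46631 + 211*X (s(X) = 211*(X + 221) = 211*(221 + X) = 46631 + 211*X)
(k - 4085)/(s(-96) + b(157)) = (-38081 - 4085)/((46631 + 211*(-96)) + 1/151) = -42166/((46631 - 20256) + 1/151) = -42166/(26375 + 1/151) = -42166/3982626/151 = -42166*151/3982626 = -3183533/1991313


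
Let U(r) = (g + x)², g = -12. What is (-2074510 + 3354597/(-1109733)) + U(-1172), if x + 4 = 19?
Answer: -767381857610/369911 ≈ -2.0745e+6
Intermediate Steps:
x = 15 (x = -4 + 19 = 15)
U(r) = 9 (U(r) = (-12 + 15)² = 3² = 9)
(-2074510 + 3354597/(-1109733)) + U(-1172) = (-2074510 + 3354597/(-1109733)) + 9 = (-2074510 + 3354597*(-1/1109733)) + 9 = (-2074510 - 1118199/369911) + 9 = -767385186809/369911 + 9 = -767381857610/369911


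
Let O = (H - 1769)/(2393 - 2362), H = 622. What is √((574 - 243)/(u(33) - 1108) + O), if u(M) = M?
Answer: I*√1724558/215 ≈ 6.108*I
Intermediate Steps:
O = -37 (O = (622 - 1769)/(2393 - 2362) = -1147/31 = -1147*1/31 = -37)
√((574 - 243)/(u(33) - 1108) + O) = √((574 - 243)/(33 - 1108) - 37) = √(331/(-1075) - 37) = √(331*(-1/1075) - 37) = √(-331/1075 - 37) = √(-40106/1075) = I*√1724558/215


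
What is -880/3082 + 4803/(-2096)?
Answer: -8323663/3229936 ≈ -2.5770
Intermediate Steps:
-880/3082 + 4803/(-2096) = -880*1/3082 + 4803*(-1/2096) = -440/1541 - 4803/2096 = -8323663/3229936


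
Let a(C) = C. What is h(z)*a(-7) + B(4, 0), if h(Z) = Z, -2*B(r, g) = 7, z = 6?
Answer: -91/2 ≈ -45.500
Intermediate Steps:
B(r, g) = -7/2 (B(r, g) = -½*7 = -7/2)
h(z)*a(-7) + B(4, 0) = 6*(-7) - 7/2 = -42 - 7/2 = -91/2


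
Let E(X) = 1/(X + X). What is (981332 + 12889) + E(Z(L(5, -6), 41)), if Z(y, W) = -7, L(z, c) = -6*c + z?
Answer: 13919093/14 ≈ 9.9422e+5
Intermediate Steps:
L(z, c) = z - 6*c
E(X) = 1/(2*X)
(981332 + 12889) + E(Z(L(5, -6), 41)) = (981332 + 12889) + (½)/(-7) = 994221 + (½)*(-⅐) = 994221 - 1/14 = 13919093/14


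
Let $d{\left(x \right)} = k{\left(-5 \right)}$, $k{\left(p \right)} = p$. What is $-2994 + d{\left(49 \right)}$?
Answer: $-2999$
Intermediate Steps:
$d{\left(x \right)} = -5$
$-2994 + d{\left(49 \right)} = -2994 - 5 = -2999$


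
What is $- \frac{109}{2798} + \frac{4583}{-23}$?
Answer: $- \frac{12825741}{64354} \approx -199.3$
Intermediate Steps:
$- \frac{109}{2798} + \frac{4583}{-23} = \left(-109\right) \frac{1}{2798} + 4583 \left(- \frac{1}{23}\right) = - \frac{109}{2798} - \frac{4583}{23} = - \frac{12825741}{64354}$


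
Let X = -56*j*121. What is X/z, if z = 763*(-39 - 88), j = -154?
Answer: -149072/13843 ≈ -10.769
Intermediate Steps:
z = -96901 (z = 763*(-127) = -96901)
X = 1043504 (X = -56*(-154)*121 = 8624*121 = 1043504)
X/z = 1043504/(-96901) = 1043504*(-1/96901) = -149072/13843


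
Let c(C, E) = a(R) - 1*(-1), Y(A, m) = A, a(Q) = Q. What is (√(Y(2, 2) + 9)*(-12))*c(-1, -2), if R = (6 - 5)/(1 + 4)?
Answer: -72*√11/5 ≈ -47.759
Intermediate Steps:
R = ⅕ (R = 1/5 = 1*(⅕) = ⅕ ≈ 0.20000)
c(C, E) = 6/5 (c(C, E) = ⅕ - 1*(-1) = ⅕ + 1 = 6/5)
(√(Y(2, 2) + 9)*(-12))*c(-1, -2) = (√(2 + 9)*(-12))*(6/5) = (√11*(-12))*(6/5) = -12*√11*(6/5) = -72*√11/5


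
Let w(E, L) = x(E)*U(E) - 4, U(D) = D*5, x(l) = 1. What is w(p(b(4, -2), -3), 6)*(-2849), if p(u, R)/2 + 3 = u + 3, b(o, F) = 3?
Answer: -74074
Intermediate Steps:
U(D) = 5*D
p(u, R) = 2*u (p(u, R) = -6 + 2*(u + 3) = -6 + 2*(3 + u) = -6 + (6 + 2*u) = 2*u)
w(E, L) = -4 + 5*E (w(E, L) = 1*(5*E) - 4 = 5*E - 4 = -4 + 5*E)
w(p(b(4, -2), -3), 6)*(-2849) = (-4 + 5*(2*3))*(-2849) = (-4 + 5*6)*(-2849) = (-4 + 30)*(-2849) = 26*(-2849) = -74074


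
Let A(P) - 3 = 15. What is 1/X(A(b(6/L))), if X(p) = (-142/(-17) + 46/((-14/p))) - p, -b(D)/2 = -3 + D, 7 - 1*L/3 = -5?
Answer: -119/8186 ≈ -0.014537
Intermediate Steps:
L = 36 (L = 21 - 3*(-5) = 21 + 15 = 36)
b(D) = 6 - 2*D (b(D) = -2*(-3 + D) = 6 - 2*D)
A(P) = 18 (A(P) = 3 + 15 = 18)
X(p) = 142/17 - 30*p/7 (X(p) = (-142*(-1/17) + 46*(-p/14)) - p = (142/17 - 23*p/7) - p = 142/17 - 30*p/7)
1/X(A(b(6/L))) = 1/(142/17 - 30/7*18) = 1/(142/17 - 540/7) = 1/(-8186/119) = -119/8186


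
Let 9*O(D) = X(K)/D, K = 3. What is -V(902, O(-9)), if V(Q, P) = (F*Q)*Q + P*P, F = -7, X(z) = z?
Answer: 4151821211/729 ≈ 5.6952e+6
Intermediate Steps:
O(D) = 1/(3*D) (O(D) = (3/D)/9 = 1/(3*D))
V(Q, P) = P**2 - 7*Q**2 (V(Q, P) = (-7*Q)*Q + P*P = -7*Q**2 + P**2 = P**2 - 7*Q**2)
-V(902, O(-9)) = -(((1/3)/(-9))**2 - 7*902**2) = -(((1/3)*(-1/9))**2 - 7*813604) = -((-1/27)**2 - 5695228) = -(1/729 - 5695228) = -1*(-4151821211/729) = 4151821211/729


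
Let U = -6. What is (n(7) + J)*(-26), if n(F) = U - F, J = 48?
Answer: -910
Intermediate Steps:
n(F) = -6 - F
(n(7) + J)*(-26) = ((-6 - 1*7) + 48)*(-26) = ((-6 - 7) + 48)*(-26) = (-13 + 48)*(-26) = 35*(-26) = -910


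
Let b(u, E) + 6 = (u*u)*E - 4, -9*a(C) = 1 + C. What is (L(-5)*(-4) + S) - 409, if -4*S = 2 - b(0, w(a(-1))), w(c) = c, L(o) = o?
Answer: -392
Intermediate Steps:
a(C) = -1/9 - C/9 (a(C) = -(1 + C)/9 = -1/9 - C/9)
b(u, E) = -10 + E*u**2 (b(u, E) = -6 + ((u*u)*E - 4) = -6 + (u**2*E - 4) = -6 + (E*u**2 - 4) = -6 + (-4 + E*u**2) = -10 + E*u**2)
S = -3 (S = -(2 - (-10 + (-1/9 - 1/9*(-1))*0**2))/4 = -(2 - (-10 + (-1/9 + 1/9)*0))/4 = -(2 - (-10 + 0*0))/4 = -(2 - (-10 + 0))/4 = -(2 - 1*(-10))/4 = -(2 + 10)/4 = -1/4*12 = -3)
(L(-5)*(-4) + S) - 409 = (-5*(-4) - 3) - 409 = (20 - 3) - 409 = 17 - 409 = -392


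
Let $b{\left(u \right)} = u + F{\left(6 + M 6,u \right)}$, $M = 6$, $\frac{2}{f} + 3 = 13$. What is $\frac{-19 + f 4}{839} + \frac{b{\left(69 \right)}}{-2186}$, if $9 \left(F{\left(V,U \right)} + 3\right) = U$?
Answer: $- \frac{1523873}{27510810} \approx -0.055392$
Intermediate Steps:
$f = \frac{1}{5}$ ($f = \frac{2}{-3 + 13} = \frac{2}{10} = 2 \cdot \frac{1}{10} = \frac{1}{5} \approx 0.2$)
$F{\left(V,U \right)} = -3 + \frac{U}{9}$
$b{\left(u \right)} = -3 + \frac{10 u}{9}$ ($b{\left(u \right)} = u + \left(-3 + \frac{u}{9}\right) = -3 + \frac{10 u}{9}$)
$\frac{-19 + f 4}{839} + \frac{b{\left(69 \right)}}{-2186} = \frac{-19 + \frac{1}{5} \cdot 4}{839} + \frac{-3 + \frac{10}{9} \cdot 69}{-2186} = \left(-19 + \frac{4}{5}\right) \frac{1}{839} + \left(-3 + \frac{230}{3}\right) \left(- \frac{1}{2186}\right) = \left(- \frac{91}{5}\right) \frac{1}{839} + \frac{221}{3} \left(- \frac{1}{2186}\right) = - \frac{91}{4195} - \frac{221}{6558} = - \frac{1523873}{27510810}$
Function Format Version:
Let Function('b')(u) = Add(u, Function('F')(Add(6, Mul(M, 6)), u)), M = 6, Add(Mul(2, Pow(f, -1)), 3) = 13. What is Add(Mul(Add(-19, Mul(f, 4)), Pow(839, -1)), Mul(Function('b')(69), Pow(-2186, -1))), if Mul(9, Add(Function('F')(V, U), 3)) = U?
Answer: Rational(-1523873, 27510810) ≈ -0.055392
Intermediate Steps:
f = Rational(1, 5) (f = Mul(2, Pow(Add(-3, 13), -1)) = Mul(2, Pow(10, -1)) = Mul(2, Rational(1, 10)) = Rational(1, 5) ≈ 0.20000)
Function('F')(V, U) = Add(-3, Mul(Rational(1, 9), U))
Function('b')(u) = Add(-3, Mul(Rational(10, 9), u)) (Function('b')(u) = Add(u, Add(-3, Mul(Rational(1, 9), u))) = Add(-3, Mul(Rational(10, 9), u)))
Add(Mul(Add(-19, Mul(f, 4)), Pow(839, -1)), Mul(Function('b')(69), Pow(-2186, -1))) = Add(Mul(Add(-19, Mul(Rational(1, 5), 4)), Pow(839, -1)), Mul(Add(-3, Mul(Rational(10, 9), 69)), Pow(-2186, -1))) = Add(Mul(Add(-19, Rational(4, 5)), Rational(1, 839)), Mul(Add(-3, Rational(230, 3)), Rational(-1, 2186))) = Add(Mul(Rational(-91, 5), Rational(1, 839)), Mul(Rational(221, 3), Rational(-1, 2186))) = Add(Rational(-91, 4195), Rational(-221, 6558)) = Rational(-1523873, 27510810)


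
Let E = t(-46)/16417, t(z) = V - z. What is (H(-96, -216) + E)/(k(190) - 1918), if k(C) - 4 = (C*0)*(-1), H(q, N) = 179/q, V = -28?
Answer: 2936915/3016525248 ≈ 0.00097361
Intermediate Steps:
t(z) = -28 - z
E = 18/16417 (E = (-28 - 1*(-46))/16417 = (-28 + 46)*(1/16417) = 18*(1/16417) = 18/16417 ≈ 0.0010964)
k(C) = 4 (k(C) = 4 + (C*0)*(-1) = 4 + 0*(-1) = 4 + 0 = 4)
(H(-96, -216) + E)/(k(190) - 1918) = (179/(-96) + 18/16417)/(4 - 1918) = (179*(-1/96) + 18/16417)/(-1914) = (-179/96 + 18/16417)*(-1/1914) = -2936915/1576032*(-1/1914) = 2936915/3016525248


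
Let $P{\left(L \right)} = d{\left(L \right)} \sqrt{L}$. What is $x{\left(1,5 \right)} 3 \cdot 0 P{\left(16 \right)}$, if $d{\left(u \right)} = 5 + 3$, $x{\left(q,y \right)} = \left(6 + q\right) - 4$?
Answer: $0$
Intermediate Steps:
$x{\left(q,y \right)} = 2 + q$
$d{\left(u \right)} = 8$
$P{\left(L \right)} = 8 \sqrt{L}$
$x{\left(1,5 \right)} 3 \cdot 0 P{\left(16 \right)} = \left(2 + 1\right) 3 \cdot 0 \cdot 8 \sqrt{16} = 3 \cdot 3 \cdot 0 \cdot 8 \cdot 4 = 9 \cdot 0 \cdot 32 = 0 \cdot 32 = 0$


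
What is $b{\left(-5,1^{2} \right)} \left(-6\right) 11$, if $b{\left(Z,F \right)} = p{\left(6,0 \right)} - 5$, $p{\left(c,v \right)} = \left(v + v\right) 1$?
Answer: $330$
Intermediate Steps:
$p{\left(c,v \right)} = 2 v$ ($p{\left(c,v \right)} = 2 v 1 = 2 v$)
$b{\left(Z,F \right)} = -5$ ($b{\left(Z,F \right)} = 2 \cdot 0 - 5 = 0 - 5 = -5$)
$b{\left(-5,1^{2} \right)} \left(-6\right) 11 = \left(-5\right) \left(-6\right) 11 = 30 \cdot 11 = 330$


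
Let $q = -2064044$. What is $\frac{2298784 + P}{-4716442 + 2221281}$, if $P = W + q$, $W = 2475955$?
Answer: $- \frac{2710695}{2495161} \approx -1.0864$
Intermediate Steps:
$P = 411911$ ($P = 2475955 - 2064044 = 411911$)
$\frac{2298784 + P}{-4716442 + 2221281} = \frac{2298784 + 411911}{-4716442 + 2221281} = \frac{2710695}{-2495161} = 2710695 \left(- \frac{1}{2495161}\right) = - \frac{2710695}{2495161}$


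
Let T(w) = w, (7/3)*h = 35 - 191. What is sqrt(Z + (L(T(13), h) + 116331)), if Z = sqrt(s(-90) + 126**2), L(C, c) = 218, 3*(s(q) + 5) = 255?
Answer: sqrt(116549 + 2*sqrt(3989)) ≈ 341.58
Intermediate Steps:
s(q) = 80 (s(q) = -5 + (1/3)*255 = -5 + 85 = 80)
h = -468/7 (h = 3*(35 - 191)/7 = (3/7)*(-156) = -468/7 ≈ -66.857)
Z = 2*sqrt(3989) (Z = sqrt(80 + 126**2) = sqrt(80 + 15876) = sqrt(15956) = 2*sqrt(3989) ≈ 126.32)
sqrt(Z + (L(T(13), h) + 116331)) = sqrt(2*sqrt(3989) + (218 + 116331)) = sqrt(2*sqrt(3989) + 116549) = sqrt(116549 + 2*sqrt(3989))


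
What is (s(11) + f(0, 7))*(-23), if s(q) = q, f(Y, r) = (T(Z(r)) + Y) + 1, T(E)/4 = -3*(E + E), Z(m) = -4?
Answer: -2484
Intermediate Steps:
T(E) = -24*E (T(E) = 4*(-3*(E + E)) = 4*(-6*E) = -24*E)
f(Y, r) = 97 + Y (f(Y, r) = (-24*(-4) + Y) + 1 = (96 + Y) + 1 = 97 + Y)
(s(11) + f(0, 7))*(-23) = (11 + (97 + 0))*(-23) = (11 + 97)*(-23) = 108*(-23) = -2484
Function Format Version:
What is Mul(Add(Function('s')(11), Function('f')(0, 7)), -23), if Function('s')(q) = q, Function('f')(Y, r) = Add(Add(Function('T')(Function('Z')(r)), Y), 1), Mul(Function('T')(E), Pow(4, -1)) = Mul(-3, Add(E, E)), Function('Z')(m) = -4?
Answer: -2484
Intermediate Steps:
Function('T')(E) = Mul(-24, E) (Function('T')(E) = Mul(4, Mul(-3, Add(E, E))) = Mul(4, Mul(-3, Mul(2, E))) = Mul(4, Mul(-6, E)) = Mul(-24, E))
Function('f')(Y, r) = Add(97, Y) (Function('f')(Y, r) = Add(Add(Mul(-24, -4), Y), 1) = Add(Add(96, Y), 1) = Add(97, Y))
Mul(Add(Function('s')(11), Function('f')(0, 7)), -23) = Mul(Add(11, Add(97, 0)), -23) = Mul(Add(11, 97), -23) = Mul(108, -23) = -2484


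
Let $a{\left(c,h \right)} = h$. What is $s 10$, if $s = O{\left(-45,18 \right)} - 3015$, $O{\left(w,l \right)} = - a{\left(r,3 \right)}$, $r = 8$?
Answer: $-30180$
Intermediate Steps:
$O{\left(w,l \right)} = -3$ ($O{\left(w,l \right)} = \left(-1\right) 3 = -3$)
$s = -3018$ ($s = -3 - 3015 = -3018$)
$s 10 = \left(-3018\right) 10 = -30180$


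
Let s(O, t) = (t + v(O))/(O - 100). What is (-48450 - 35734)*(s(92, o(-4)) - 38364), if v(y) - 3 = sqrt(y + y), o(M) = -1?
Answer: 3229656022 + 21046*sqrt(46) ≈ 3.2298e+9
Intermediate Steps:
v(y) = 3 + sqrt(2)*sqrt(y) (v(y) = 3 + sqrt(y + y) = 3 + sqrt(2*y) = 3 + sqrt(2)*sqrt(y))
s(O, t) = (3 + t + sqrt(2)*sqrt(O))/(-100 + O) (s(O, t) = (t + (3 + sqrt(2)*sqrt(O)))/(O - 100) = (3 + t + sqrt(2)*sqrt(O))/(-100 + O))
(-48450 - 35734)*(s(92, o(-4)) - 38364) = (-48450 - 35734)*((3 - 1 + sqrt(2)*sqrt(92))/(-100 + 92) - 38364) = -84184*((3 - 1 + sqrt(2)*(2*sqrt(23)))/(-8) - 38364) = -84184*(-(3 - 1 + 2*sqrt(46))/8 - 38364) = -84184*(-(2 + 2*sqrt(46))/8 - 38364) = -84184*((-1/4 - sqrt(46)/4) - 38364) = -84184*(-153457/4 - sqrt(46)/4) = 3229656022 + 21046*sqrt(46)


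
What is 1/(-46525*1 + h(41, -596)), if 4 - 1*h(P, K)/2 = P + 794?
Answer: -1/48187 ≈ -2.0752e-5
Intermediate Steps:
h(P, K) = -1580 - 2*P (h(P, K) = 8 - 2*(P + 794) = 8 - 2*(794 + P) = 8 + (-1588 - 2*P) = -1580 - 2*P)
1/(-46525*1 + h(41, -596)) = 1/(-46525*1 + (-1580 - 2*41)) = 1/(-46525 + (-1580 - 82)) = 1/(-46525 - 1662) = 1/(-48187) = -1/48187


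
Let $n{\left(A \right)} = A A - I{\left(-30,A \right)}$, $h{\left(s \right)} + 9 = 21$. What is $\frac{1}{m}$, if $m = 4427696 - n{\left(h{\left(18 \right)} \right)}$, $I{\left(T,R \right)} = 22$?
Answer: $\frac{1}{4427574} \approx 2.2586 \cdot 10^{-7}$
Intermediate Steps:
$h{\left(s \right)} = 12$ ($h{\left(s \right)} = -9 + 21 = 12$)
$n{\left(A \right)} = -22 + A^{2}$ ($n{\left(A \right)} = A A - 22 = A^{2} - 22 = -22 + A^{2}$)
$m = 4427574$ ($m = 4427696 - \left(-22 + 12^{2}\right) = 4427696 - \left(-22 + 144\right) = 4427696 - 122 = 4427574$)
$\frac{1}{m} = \frac{1}{4427574}$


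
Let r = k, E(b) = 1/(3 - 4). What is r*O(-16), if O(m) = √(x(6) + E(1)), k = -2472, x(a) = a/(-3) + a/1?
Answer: -2472*√3 ≈ -4281.6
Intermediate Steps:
E(b) = -1 (E(b) = 1/(-1) = -1)
x(a) = 2*a/3 (x(a) = a*(-⅓) + a*1 = -a/3 + a = 2*a/3)
r = -2472
O(m) = √3 (O(m) = √((⅔)*6 - 1) = √(4 - 1) = √3)
r*O(-16) = -2472*√3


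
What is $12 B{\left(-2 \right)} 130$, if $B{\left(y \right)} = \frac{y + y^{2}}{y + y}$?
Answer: $-780$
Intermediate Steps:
$B{\left(y \right)} = \frac{y + y^{2}}{2 y}$
$12 B{\left(-2 \right)} 130 = 12 \left(\frac{1}{2} + \frac{1}{2} \left(-2\right)\right) 130 = 12 \left(\frac{1}{2} - 1\right) 130 = 12 \left(\left(- \frac{1}{2}\right) 130\right) = 12 \left(-65\right) = -780$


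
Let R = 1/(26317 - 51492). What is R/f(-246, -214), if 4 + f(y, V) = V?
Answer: 1/5488150 ≈ 1.8221e-7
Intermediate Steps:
f(y, V) = -4 + V
R = -1/25175 (R = 1/(-25175) = -1/25175 ≈ -3.9722e-5)
R/f(-246, -214) = -1/(25175*(-4 - 214)) = -1/25175/(-218) = -1/25175*(-1/218) = 1/5488150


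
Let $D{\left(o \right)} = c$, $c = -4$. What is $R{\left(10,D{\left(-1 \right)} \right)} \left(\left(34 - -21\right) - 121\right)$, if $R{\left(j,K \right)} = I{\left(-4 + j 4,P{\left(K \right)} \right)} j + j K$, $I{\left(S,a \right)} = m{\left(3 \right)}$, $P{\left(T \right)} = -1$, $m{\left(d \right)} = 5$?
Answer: $-660$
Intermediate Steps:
$D{\left(o \right)} = -4$
$I{\left(S,a \right)} = 5$
$R{\left(j,K \right)} = 5 j + K j$ ($R{\left(j,K \right)} = 5 j + j K = 5 j + K j$)
$R{\left(10,D{\left(-1 \right)} \right)} \left(\left(34 - -21\right) - 121\right) = 10 \left(5 - 4\right) \left(\left(34 - -21\right) - 121\right) = 10 \cdot 1 \left(\left(34 + 21\right) - 121\right) = 10 \left(55 - 121\right) = 10 \left(-66\right) = -660$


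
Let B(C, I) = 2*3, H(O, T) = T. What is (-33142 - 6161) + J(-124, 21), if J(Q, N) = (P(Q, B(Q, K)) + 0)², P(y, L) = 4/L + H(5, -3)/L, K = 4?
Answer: -1414907/36 ≈ -39303.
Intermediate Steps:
B(C, I) = 6
P(y, L) = 1/L (P(y, L) = 4/L - 3/L = 1/L)
J(Q, N) = 1/36 (J(Q, N) = (1/6 + 0)² = (⅙ + 0)² = (⅙)² = 1/36)
(-33142 - 6161) + J(-124, 21) = (-33142 - 6161) + 1/36 = -39303 + 1/36 = -1414907/36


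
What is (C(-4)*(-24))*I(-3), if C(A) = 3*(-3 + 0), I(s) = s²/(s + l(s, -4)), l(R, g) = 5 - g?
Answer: 324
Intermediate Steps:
I(s) = s²/(9 + s) (I(s) = s²/(s + (5 - 1*(-4))) = s²/(s + (5 + 4)) = s²/(s + 9) = s²/(9 + s))
C(A) = -9 (C(A) = 3*(-3) = -9)
(C(-4)*(-24))*I(-3) = (-9*(-24))*((-3)²/(9 - 3)) = 216*(9/6) = 216*(9*(⅙)) = 216*(3/2) = 324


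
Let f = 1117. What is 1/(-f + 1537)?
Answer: 1/420 ≈ 0.0023810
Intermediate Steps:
1/(-f + 1537) = 1/(-1*1117 + 1537) = 1/(-1117 + 1537) = 1/420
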